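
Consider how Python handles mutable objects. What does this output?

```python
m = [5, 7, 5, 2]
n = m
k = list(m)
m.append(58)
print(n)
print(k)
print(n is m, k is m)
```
[5, 7, 5, 2, 58]
[5, 7, 5, 2]
True False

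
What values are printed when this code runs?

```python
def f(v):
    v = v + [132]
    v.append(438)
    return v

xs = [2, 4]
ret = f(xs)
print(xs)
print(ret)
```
[2, 4]
[2, 4, 132, 438]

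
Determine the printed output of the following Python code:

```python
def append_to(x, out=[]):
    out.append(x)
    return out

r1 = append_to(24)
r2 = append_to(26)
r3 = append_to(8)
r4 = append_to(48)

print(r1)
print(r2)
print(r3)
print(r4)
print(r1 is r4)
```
[24, 26, 8, 48]
[24, 26, 8, 48]
[24, 26, 8, 48]
[24, 26, 8, 48]
True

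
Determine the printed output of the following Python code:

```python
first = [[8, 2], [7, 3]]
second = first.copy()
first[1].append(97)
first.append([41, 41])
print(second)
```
[[8, 2], [7, 3, 97]]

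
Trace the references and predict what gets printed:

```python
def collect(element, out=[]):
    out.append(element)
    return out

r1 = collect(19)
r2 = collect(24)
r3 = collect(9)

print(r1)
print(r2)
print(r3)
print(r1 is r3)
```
[19, 24, 9]
[19, 24, 9]
[19, 24, 9]
True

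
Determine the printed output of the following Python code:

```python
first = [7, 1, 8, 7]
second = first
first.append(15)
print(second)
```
[7, 1, 8, 7, 15]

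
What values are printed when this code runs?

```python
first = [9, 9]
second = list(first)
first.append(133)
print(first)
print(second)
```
[9, 9, 133]
[9, 9]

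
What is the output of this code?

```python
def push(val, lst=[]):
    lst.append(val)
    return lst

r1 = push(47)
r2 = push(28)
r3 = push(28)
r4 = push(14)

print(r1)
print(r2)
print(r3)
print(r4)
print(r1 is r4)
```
[47, 28, 28, 14]
[47, 28, 28, 14]
[47, 28, 28, 14]
[47, 28, 28, 14]
True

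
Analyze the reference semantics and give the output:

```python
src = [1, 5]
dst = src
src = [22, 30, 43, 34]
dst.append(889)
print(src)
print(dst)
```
[22, 30, 43, 34]
[1, 5, 889]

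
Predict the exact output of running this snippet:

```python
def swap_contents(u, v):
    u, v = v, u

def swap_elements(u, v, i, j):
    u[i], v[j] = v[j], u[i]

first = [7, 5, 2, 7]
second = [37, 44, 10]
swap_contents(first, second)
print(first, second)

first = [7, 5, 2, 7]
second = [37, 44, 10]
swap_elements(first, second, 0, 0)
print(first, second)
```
[7, 5, 2, 7] [37, 44, 10]
[37, 5, 2, 7] [7, 44, 10]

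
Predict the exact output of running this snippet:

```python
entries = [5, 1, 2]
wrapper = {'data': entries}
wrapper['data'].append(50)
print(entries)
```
[5, 1, 2, 50]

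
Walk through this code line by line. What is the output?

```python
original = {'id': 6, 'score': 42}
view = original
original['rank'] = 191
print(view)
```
{'id': 6, 'score': 42, 'rank': 191}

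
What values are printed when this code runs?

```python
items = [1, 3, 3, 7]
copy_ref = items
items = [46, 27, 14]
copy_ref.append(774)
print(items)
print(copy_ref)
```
[46, 27, 14]
[1, 3, 3, 7, 774]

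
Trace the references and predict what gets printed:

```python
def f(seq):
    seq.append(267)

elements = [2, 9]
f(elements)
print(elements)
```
[2, 9, 267]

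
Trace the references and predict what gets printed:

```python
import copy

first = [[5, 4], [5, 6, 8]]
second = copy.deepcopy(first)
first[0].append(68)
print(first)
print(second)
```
[[5, 4, 68], [5, 6, 8]]
[[5, 4], [5, 6, 8]]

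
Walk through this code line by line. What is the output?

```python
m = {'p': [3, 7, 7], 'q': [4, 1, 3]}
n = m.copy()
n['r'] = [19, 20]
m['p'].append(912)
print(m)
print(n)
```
{'p': [3, 7, 7, 912], 'q': [4, 1, 3]}
{'p': [3, 7, 7, 912], 'q': [4, 1, 3], 'r': [19, 20]}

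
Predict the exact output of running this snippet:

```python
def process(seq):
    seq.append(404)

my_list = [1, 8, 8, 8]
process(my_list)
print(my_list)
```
[1, 8, 8, 8, 404]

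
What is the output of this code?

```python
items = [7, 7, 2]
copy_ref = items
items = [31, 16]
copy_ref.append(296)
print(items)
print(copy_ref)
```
[31, 16]
[7, 7, 2, 296]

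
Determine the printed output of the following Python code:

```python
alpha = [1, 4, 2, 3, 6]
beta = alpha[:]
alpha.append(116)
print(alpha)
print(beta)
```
[1, 4, 2, 3, 6, 116]
[1, 4, 2, 3, 6]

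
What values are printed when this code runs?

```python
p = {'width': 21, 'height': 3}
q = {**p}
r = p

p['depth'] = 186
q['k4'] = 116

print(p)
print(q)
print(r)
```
{'width': 21, 'height': 3, 'depth': 186}
{'width': 21, 'height': 3, 'k4': 116}
{'width': 21, 'height': 3, 'depth': 186}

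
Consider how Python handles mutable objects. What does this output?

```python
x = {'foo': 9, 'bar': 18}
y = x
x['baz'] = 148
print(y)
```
{'foo': 9, 'bar': 18, 'baz': 148}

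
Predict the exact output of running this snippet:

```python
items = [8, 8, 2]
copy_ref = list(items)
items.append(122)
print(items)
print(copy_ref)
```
[8, 8, 2, 122]
[8, 8, 2]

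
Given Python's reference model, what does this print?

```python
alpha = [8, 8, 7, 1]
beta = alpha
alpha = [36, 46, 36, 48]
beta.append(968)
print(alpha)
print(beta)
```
[36, 46, 36, 48]
[8, 8, 7, 1, 968]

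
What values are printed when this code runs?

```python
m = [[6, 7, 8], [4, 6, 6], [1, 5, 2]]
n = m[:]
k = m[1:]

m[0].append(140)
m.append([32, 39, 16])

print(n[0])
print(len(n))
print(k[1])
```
[6, 7, 8, 140]
3
[1, 5, 2]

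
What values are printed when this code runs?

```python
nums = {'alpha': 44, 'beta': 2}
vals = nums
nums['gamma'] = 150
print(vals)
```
{'alpha': 44, 'beta': 2, 'gamma': 150}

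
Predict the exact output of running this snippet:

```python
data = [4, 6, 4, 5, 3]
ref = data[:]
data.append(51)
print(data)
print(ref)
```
[4, 6, 4, 5, 3, 51]
[4, 6, 4, 5, 3]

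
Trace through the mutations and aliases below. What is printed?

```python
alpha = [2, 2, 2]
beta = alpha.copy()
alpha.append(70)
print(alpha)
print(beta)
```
[2, 2, 2, 70]
[2, 2, 2]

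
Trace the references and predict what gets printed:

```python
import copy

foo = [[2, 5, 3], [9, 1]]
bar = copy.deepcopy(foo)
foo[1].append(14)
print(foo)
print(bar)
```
[[2, 5, 3], [9, 1, 14]]
[[2, 5, 3], [9, 1]]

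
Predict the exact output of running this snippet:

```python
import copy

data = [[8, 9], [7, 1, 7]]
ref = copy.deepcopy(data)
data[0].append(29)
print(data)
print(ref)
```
[[8, 9, 29], [7, 1, 7]]
[[8, 9], [7, 1, 7]]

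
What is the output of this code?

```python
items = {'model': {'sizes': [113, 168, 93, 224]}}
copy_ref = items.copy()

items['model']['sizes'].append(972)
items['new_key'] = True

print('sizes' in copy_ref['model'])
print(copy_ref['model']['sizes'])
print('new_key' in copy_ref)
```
True
[113, 168, 93, 224, 972]
False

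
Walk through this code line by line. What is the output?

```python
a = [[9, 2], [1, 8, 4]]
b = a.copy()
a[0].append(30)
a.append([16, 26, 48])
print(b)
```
[[9, 2, 30], [1, 8, 4]]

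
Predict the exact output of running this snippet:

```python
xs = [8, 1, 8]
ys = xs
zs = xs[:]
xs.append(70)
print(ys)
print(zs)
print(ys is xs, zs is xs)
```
[8, 1, 8, 70]
[8, 1, 8]
True False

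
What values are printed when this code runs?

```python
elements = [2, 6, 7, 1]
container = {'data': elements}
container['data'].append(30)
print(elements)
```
[2, 6, 7, 1, 30]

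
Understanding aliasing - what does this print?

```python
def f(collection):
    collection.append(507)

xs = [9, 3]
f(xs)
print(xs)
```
[9, 3, 507]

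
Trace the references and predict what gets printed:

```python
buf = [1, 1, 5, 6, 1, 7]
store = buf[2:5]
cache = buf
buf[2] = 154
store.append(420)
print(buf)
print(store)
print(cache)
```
[1, 1, 154, 6, 1, 7]
[5, 6, 1, 420]
[1, 1, 154, 6, 1, 7]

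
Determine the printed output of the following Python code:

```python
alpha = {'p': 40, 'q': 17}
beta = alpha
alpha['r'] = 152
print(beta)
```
{'p': 40, 'q': 17, 'r': 152}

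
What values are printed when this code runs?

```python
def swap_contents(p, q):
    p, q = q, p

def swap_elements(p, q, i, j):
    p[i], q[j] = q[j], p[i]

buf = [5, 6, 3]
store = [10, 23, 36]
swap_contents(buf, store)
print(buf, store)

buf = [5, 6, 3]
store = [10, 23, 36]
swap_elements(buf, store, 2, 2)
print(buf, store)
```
[5, 6, 3] [10, 23, 36]
[5, 6, 36] [10, 23, 3]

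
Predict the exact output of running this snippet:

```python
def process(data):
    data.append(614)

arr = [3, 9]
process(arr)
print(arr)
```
[3, 9, 614]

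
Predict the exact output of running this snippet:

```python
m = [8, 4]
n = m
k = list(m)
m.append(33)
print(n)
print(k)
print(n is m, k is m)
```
[8, 4, 33]
[8, 4]
True False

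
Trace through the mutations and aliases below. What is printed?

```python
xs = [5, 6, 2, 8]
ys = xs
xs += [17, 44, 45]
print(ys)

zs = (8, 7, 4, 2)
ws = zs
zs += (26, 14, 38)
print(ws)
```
[5, 6, 2, 8, 17, 44, 45]
(8, 7, 4, 2)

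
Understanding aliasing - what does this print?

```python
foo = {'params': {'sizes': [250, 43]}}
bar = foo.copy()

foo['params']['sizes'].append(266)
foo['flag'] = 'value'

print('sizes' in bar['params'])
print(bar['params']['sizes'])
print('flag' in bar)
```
True
[250, 43, 266]
False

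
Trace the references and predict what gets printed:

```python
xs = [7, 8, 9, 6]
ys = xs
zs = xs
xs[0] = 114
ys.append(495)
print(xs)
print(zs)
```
[114, 8, 9, 6, 495]
[114, 8, 9, 6, 495]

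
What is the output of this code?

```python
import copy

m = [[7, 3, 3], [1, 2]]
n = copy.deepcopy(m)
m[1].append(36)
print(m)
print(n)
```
[[7, 3, 3], [1, 2, 36]]
[[7, 3, 3], [1, 2]]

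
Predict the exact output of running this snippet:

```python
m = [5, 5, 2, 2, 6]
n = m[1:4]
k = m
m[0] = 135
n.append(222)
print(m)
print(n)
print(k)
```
[135, 5, 2, 2, 6]
[5, 2, 2, 222]
[135, 5, 2, 2, 6]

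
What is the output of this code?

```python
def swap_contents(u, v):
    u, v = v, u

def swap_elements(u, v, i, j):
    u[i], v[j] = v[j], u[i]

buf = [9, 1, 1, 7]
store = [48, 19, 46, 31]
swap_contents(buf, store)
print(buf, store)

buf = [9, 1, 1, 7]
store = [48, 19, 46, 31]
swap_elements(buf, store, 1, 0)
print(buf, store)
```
[9, 1, 1, 7] [48, 19, 46, 31]
[9, 48, 1, 7] [1, 19, 46, 31]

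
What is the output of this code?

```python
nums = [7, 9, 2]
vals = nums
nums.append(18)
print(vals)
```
[7, 9, 2, 18]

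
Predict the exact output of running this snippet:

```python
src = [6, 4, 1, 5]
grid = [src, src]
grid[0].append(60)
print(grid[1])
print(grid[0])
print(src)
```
[6, 4, 1, 5, 60]
[6, 4, 1, 5, 60]
[6, 4, 1, 5, 60]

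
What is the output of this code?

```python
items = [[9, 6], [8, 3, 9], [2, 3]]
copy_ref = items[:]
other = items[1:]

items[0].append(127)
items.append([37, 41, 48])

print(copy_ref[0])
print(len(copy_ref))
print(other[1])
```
[9, 6, 127]
3
[2, 3]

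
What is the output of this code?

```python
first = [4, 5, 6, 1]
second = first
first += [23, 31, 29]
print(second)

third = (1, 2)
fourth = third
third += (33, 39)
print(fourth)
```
[4, 5, 6, 1, 23, 31, 29]
(1, 2)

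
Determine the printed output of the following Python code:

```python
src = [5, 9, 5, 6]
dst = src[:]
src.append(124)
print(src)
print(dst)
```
[5, 9, 5, 6, 124]
[5, 9, 5, 6]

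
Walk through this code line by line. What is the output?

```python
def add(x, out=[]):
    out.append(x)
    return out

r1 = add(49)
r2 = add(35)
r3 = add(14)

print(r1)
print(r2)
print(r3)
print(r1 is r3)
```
[49, 35, 14]
[49, 35, 14]
[49, 35, 14]
True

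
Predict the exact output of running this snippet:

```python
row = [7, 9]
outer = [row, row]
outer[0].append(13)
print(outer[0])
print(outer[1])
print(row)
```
[7, 9, 13]
[7, 9, 13]
[7, 9, 13]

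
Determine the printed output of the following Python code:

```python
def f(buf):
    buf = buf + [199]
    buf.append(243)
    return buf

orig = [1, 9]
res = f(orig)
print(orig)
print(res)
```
[1, 9]
[1, 9, 199, 243]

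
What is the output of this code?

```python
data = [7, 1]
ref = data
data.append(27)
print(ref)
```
[7, 1, 27]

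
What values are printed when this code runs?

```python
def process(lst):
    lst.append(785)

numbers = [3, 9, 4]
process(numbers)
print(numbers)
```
[3, 9, 4, 785]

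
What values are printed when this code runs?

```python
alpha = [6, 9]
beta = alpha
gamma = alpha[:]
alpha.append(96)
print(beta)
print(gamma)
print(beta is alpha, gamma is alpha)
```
[6, 9, 96]
[6, 9]
True False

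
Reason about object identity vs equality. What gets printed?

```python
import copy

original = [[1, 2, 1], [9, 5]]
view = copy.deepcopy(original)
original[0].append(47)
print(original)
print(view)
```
[[1, 2, 1, 47], [9, 5]]
[[1, 2, 1], [9, 5]]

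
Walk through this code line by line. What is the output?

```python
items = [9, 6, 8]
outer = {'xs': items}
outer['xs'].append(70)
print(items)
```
[9, 6, 8, 70]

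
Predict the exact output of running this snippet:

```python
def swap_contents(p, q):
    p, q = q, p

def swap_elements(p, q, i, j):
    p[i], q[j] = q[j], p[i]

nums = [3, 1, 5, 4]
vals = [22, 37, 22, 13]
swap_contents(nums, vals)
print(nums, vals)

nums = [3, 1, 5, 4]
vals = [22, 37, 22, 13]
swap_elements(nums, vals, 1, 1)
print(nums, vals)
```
[3, 1, 5, 4] [22, 37, 22, 13]
[3, 37, 5, 4] [22, 1, 22, 13]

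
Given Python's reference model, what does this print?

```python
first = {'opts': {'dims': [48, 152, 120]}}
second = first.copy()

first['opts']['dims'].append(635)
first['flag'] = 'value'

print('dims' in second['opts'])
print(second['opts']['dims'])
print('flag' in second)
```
True
[48, 152, 120, 635]
False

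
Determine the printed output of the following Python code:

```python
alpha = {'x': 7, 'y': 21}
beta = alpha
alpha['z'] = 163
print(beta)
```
{'x': 7, 'y': 21, 'z': 163}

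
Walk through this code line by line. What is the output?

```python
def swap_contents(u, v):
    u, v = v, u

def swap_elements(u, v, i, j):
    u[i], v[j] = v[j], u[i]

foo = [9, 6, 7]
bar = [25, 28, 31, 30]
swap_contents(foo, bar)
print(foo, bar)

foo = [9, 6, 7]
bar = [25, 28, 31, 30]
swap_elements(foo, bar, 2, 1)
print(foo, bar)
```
[9, 6, 7] [25, 28, 31, 30]
[9, 6, 28] [25, 7, 31, 30]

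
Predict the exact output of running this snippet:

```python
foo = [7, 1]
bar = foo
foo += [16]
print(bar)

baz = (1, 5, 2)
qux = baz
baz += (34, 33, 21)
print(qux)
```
[7, 1, 16]
(1, 5, 2)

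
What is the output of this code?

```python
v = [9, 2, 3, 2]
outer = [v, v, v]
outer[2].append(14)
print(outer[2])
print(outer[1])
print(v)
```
[9, 2, 3, 2, 14]
[9, 2, 3, 2, 14]
[9, 2, 3, 2, 14]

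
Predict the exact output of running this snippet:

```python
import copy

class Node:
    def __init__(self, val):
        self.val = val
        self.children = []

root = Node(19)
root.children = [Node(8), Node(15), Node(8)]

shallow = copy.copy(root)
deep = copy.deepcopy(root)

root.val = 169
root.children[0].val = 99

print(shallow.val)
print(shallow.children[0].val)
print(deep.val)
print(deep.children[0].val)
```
19
99
19
8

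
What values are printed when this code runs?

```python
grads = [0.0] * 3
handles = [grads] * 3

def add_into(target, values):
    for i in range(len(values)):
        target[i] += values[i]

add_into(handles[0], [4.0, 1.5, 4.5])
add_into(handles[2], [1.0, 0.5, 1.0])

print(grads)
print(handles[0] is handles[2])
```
[5.0, 2.0, 5.5]
True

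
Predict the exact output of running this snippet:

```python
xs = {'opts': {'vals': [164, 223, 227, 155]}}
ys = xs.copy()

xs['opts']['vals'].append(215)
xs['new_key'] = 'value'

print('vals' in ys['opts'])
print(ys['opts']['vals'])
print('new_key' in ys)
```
True
[164, 223, 227, 155, 215]
False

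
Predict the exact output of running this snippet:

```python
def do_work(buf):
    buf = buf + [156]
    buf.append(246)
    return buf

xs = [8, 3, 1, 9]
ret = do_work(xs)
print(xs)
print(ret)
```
[8, 3, 1, 9]
[8, 3, 1, 9, 156, 246]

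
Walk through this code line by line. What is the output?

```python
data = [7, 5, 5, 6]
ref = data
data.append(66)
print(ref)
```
[7, 5, 5, 6, 66]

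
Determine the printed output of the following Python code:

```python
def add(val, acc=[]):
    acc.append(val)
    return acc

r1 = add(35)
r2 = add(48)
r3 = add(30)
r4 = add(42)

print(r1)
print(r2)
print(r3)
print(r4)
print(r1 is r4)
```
[35, 48, 30, 42]
[35, 48, 30, 42]
[35, 48, 30, 42]
[35, 48, 30, 42]
True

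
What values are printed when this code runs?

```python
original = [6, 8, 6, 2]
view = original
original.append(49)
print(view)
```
[6, 8, 6, 2, 49]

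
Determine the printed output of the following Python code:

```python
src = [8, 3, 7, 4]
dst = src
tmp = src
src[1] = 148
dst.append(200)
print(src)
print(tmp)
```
[8, 148, 7, 4, 200]
[8, 148, 7, 4, 200]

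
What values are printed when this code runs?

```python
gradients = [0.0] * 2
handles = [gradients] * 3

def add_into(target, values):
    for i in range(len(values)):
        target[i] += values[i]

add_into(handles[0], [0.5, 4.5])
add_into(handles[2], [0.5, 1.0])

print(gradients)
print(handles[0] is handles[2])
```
[1.0, 5.5]
True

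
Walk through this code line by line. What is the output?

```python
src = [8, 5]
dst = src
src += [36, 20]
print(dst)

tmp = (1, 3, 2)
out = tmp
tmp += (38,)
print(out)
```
[8, 5, 36, 20]
(1, 3, 2)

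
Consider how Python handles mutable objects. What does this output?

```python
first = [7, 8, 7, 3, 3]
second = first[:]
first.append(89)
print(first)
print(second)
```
[7, 8, 7, 3, 3, 89]
[7, 8, 7, 3, 3]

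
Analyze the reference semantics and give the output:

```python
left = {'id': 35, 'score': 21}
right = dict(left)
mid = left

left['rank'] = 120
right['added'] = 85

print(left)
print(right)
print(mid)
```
{'id': 35, 'score': 21, 'rank': 120}
{'id': 35, 'score': 21, 'added': 85}
{'id': 35, 'score': 21, 'rank': 120}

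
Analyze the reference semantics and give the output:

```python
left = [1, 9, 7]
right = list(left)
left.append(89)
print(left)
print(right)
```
[1, 9, 7, 89]
[1, 9, 7]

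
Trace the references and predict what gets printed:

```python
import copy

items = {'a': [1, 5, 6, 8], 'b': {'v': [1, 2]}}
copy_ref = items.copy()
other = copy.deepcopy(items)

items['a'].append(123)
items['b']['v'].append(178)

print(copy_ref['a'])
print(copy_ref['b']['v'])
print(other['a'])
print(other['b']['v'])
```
[1, 5, 6, 8, 123]
[1, 2, 178]
[1, 5, 6, 8]
[1, 2]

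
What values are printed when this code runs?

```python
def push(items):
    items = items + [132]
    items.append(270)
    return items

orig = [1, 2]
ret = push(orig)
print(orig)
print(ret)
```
[1, 2]
[1, 2, 132, 270]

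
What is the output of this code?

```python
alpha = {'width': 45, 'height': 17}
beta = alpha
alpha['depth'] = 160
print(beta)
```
{'width': 45, 'height': 17, 'depth': 160}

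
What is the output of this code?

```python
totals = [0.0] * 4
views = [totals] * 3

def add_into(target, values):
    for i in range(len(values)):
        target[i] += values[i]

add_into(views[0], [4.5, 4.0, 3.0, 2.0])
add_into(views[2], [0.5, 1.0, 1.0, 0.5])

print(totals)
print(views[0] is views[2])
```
[5.0, 5.0, 4.0, 2.5]
True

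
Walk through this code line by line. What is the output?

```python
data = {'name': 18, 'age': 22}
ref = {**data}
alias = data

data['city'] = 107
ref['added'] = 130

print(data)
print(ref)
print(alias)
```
{'name': 18, 'age': 22, 'city': 107}
{'name': 18, 'age': 22, 'added': 130}
{'name': 18, 'age': 22, 'city': 107}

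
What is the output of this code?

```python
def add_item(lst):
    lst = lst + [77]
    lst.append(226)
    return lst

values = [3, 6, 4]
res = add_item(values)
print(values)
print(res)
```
[3, 6, 4]
[3, 6, 4, 77, 226]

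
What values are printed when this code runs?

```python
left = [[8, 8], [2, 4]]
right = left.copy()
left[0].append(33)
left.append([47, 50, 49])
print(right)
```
[[8, 8, 33], [2, 4]]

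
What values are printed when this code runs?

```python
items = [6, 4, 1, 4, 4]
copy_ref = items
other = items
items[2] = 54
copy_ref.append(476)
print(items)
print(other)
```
[6, 4, 54, 4, 4, 476]
[6, 4, 54, 4, 4, 476]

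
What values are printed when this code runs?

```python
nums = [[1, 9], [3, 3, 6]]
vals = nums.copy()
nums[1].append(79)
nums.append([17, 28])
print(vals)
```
[[1, 9], [3, 3, 6, 79]]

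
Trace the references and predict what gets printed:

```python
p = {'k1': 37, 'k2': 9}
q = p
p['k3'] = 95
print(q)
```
{'k1': 37, 'k2': 9, 'k3': 95}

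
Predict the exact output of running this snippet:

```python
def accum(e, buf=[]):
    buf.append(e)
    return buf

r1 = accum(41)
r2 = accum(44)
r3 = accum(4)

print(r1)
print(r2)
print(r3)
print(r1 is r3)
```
[41, 44, 4]
[41, 44, 4]
[41, 44, 4]
True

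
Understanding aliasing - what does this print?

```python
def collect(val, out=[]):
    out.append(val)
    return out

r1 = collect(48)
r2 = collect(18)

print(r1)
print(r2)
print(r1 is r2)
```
[48, 18]
[48, 18]
True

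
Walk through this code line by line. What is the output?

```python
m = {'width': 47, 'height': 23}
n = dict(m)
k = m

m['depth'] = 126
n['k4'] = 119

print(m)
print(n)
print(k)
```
{'width': 47, 'height': 23, 'depth': 126}
{'width': 47, 'height': 23, 'k4': 119}
{'width': 47, 'height': 23, 'depth': 126}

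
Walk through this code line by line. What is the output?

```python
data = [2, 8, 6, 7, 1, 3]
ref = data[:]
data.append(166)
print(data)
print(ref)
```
[2, 8, 6, 7, 1, 3, 166]
[2, 8, 6, 7, 1, 3]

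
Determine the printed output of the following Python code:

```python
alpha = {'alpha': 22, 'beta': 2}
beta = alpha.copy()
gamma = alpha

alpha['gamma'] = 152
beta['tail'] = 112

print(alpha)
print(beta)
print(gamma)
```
{'alpha': 22, 'beta': 2, 'gamma': 152}
{'alpha': 22, 'beta': 2, 'tail': 112}
{'alpha': 22, 'beta': 2, 'gamma': 152}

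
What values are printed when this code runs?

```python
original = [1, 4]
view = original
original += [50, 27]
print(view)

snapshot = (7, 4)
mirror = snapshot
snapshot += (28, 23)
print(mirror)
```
[1, 4, 50, 27]
(7, 4)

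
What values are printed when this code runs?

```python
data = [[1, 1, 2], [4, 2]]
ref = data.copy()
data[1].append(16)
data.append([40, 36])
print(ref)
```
[[1, 1, 2], [4, 2, 16]]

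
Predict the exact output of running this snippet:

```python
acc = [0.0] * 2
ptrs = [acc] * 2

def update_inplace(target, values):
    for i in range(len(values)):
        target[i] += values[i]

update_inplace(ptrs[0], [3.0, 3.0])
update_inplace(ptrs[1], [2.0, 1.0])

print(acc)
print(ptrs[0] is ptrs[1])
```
[5.0, 4.0]
True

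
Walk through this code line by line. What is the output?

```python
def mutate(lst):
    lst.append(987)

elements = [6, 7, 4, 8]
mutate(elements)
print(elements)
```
[6, 7, 4, 8, 987]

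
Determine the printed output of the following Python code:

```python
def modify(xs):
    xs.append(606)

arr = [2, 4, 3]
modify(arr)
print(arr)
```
[2, 4, 3, 606]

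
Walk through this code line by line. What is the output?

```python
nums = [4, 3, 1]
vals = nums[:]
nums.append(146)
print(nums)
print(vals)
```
[4, 3, 1, 146]
[4, 3, 1]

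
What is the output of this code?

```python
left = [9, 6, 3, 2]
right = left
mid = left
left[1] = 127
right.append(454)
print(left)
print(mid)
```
[9, 127, 3, 2, 454]
[9, 127, 3, 2, 454]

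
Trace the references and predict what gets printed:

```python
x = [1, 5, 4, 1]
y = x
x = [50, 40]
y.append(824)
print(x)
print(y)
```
[50, 40]
[1, 5, 4, 1, 824]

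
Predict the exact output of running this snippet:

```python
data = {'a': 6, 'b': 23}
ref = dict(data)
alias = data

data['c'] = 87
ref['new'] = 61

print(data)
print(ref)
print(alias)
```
{'a': 6, 'b': 23, 'c': 87}
{'a': 6, 'b': 23, 'new': 61}
{'a': 6, 'b': 23, 'c': 87}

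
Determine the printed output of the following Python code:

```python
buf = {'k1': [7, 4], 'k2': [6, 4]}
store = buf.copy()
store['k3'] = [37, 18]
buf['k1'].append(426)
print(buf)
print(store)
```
{'k1': [7, 4, 426], 'k2': [6, 4]}
{'k1': [7, 4, 426], 'k2': [6, 4], 'k3': [37, 18]}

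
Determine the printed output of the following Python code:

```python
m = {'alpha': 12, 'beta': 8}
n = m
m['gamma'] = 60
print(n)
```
{'alpha': 12, 'beta': 8, 'gamma': 60}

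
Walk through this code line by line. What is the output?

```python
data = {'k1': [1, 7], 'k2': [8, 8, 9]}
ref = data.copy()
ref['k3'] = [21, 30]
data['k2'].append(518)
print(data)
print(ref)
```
{'k1': [1, 7], 'k2': [8, 8, 9, 518]}
{'k1': [1, 7], 'k2': [8, 8, 9, 518], 'k3': [21, 30]}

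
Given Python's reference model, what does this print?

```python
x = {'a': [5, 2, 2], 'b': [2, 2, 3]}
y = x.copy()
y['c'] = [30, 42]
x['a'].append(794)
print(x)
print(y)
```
{'a': [5, 2, 2, 794], 'b': [2, 2, 3]}
{'a': [5, 2, 2, 794], 'b': [2, 2, 3], 'c': [30, 42]}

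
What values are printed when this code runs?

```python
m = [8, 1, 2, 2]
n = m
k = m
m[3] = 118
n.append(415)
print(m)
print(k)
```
[8, 1, 2, 118, 415]
[8, 1, 2, 118, 415]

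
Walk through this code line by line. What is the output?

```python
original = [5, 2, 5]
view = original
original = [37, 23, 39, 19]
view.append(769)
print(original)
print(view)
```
[37, 23, 39, 19]
[5, 2, 5, 769]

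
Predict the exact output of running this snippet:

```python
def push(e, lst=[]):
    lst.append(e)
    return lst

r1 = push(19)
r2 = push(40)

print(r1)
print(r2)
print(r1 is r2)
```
[19, 40]
[19, 40]
True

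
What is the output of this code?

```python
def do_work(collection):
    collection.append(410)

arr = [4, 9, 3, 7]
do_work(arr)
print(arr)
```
[4, 9, 3, 7, 410]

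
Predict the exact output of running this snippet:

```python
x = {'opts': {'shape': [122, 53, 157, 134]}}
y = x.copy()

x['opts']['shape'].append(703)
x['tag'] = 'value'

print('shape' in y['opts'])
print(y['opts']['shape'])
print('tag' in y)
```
True
[122, 53, 157, 134, 703]
False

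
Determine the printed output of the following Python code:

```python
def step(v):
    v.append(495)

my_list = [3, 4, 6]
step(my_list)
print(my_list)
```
[3, 4, 6, 495]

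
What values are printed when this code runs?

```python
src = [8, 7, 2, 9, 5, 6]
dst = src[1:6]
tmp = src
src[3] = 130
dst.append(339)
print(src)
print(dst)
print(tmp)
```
[8, 7, 2, 130, 5, 6]
[7, 2, 9, 5, 6, 339]
[8, 7, 2, 130, 5, 6]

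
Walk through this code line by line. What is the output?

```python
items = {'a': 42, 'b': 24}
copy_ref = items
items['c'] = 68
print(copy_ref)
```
{'a': 42, 'b': 24, 'c': 68}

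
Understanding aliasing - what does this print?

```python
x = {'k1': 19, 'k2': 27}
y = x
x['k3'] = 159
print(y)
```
{'k1': 19, 'k2': 27, 'k3': 159}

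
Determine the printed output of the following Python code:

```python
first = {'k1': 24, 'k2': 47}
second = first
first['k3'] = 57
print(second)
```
{'k1': 24, 'k2': 47, 'k3': 57}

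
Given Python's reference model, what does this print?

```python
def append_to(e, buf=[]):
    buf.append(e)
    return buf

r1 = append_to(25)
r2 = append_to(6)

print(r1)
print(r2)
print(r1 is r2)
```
[25, 6]
[25, 6]
True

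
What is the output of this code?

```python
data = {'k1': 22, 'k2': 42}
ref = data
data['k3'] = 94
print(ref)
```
{'k1': 22, 'k2': 42, 'k3': 94}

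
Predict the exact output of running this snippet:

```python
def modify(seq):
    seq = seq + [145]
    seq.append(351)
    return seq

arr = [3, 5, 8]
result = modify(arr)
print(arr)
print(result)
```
[3, 5, 8]
[3, 5, 8, 145, 351]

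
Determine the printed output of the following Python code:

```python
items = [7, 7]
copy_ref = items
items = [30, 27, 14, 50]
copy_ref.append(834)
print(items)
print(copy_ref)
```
[30, 27, 14, 50]
[7, 7, 834]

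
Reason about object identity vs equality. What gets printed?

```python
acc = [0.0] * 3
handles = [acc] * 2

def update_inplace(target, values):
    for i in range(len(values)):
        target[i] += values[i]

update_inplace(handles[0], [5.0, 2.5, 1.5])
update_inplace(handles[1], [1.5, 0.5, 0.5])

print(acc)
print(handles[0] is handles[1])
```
[6.5, 3.0, 2.0]
True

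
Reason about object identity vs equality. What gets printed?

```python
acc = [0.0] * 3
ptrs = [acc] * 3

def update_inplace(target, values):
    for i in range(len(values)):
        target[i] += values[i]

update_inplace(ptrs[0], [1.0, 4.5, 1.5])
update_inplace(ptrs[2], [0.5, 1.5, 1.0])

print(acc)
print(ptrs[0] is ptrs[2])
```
[1.5, 6.0, 2.5]
True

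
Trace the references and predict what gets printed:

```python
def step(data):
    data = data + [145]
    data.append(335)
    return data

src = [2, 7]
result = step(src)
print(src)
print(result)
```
[2, 7]
[2, 7, 145, 335]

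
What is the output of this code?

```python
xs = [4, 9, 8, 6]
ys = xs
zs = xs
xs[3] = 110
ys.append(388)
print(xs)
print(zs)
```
[4, 9, 8, 110, 388]
[4, 9, 8, 110, 388]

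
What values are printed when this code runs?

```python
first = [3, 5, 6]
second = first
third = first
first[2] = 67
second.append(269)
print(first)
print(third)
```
[3, 5, 67, 269]
[3, 5, 67, 269]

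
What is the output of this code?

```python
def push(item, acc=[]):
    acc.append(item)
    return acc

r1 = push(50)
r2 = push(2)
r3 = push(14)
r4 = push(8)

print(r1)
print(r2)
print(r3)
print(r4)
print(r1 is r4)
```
[50, 2, 14, 8]
[50, 2, 14, 8]
[50, 2, 14, 8]
[50, 2, 14, 8]
True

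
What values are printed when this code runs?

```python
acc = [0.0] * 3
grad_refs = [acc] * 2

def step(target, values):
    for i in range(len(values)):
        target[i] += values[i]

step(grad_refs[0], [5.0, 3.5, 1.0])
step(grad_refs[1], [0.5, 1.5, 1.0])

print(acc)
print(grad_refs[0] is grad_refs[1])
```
[5.5, 5.0, 2.0]
True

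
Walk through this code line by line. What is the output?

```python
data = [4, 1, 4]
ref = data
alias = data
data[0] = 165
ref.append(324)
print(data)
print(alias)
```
[165, 1, 4, 324]
[165, 1, 4, 324]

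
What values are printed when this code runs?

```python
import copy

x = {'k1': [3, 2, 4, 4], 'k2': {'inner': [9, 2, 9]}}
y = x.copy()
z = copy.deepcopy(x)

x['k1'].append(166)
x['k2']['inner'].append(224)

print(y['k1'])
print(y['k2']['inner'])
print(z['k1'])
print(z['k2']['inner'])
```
[3, 2, 4, 4, 166]
[9, 2, 9, 224]
[3, 2, 4, 4]
[9, 2, 9]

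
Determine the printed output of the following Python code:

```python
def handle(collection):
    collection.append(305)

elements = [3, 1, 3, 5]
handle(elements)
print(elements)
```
[3, 1, 3, 5, 305]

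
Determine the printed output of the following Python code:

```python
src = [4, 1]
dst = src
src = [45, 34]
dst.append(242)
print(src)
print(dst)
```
[45, 34]
[4, 1, 242]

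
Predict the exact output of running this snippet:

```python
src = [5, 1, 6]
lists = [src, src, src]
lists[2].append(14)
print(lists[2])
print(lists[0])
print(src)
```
[5, 1, 6, 14]
[5, 1, 6, 14]
[5, 1, 6, 14]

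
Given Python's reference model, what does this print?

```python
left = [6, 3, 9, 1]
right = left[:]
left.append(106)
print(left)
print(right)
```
[6, 3, 9, 1, 106]
[6, 3, 9, 1]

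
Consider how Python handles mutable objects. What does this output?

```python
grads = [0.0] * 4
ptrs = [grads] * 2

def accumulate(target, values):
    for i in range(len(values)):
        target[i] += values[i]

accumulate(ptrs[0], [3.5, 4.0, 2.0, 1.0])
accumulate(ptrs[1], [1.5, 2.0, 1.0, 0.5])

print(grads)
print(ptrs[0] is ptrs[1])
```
[5.0, 6.0, 3.0, 1.5]
True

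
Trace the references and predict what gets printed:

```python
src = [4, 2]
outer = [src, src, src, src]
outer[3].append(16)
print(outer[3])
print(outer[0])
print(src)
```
[4, 2, 16]
[4, 2, 16]
[4, 2, 16]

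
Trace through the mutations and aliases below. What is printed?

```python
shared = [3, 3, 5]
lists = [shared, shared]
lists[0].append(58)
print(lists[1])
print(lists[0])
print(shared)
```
[3, 3, 5, 58]
[3, 3, 5, 58]
[3, 3, 5, 58]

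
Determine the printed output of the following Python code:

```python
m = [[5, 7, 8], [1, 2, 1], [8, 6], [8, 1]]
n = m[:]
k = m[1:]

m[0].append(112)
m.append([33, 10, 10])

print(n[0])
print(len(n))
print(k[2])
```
[5, 7, 8, 112]
4
[8, 1]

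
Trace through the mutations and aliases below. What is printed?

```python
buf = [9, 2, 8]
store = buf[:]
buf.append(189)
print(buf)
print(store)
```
[9, 2, 8, 189]
[9, 2, 8]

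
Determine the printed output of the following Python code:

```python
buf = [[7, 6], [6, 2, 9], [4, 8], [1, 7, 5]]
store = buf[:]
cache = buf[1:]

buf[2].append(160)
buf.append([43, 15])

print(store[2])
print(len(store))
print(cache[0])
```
[4, 8, 160]
4
[6, 2, 9]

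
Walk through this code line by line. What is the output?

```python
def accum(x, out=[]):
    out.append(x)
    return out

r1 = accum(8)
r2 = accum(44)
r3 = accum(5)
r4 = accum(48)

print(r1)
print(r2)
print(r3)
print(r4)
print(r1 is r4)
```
[8, 44, 5, 48]
[8, 44, 5, 48]
[8, 44, 5, 48]
[8, 44, 5, 48]
True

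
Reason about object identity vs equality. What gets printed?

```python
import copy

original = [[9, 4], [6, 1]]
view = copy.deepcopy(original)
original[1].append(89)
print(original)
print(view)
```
[[9, 4], [6, 1, 89]]
[[9, 4], [6, 1]]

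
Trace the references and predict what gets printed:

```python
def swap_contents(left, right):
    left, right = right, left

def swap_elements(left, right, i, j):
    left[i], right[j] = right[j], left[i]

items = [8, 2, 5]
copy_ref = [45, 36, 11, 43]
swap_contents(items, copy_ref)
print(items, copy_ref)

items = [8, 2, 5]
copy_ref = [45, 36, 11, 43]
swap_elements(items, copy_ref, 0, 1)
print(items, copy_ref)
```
[8, 2, 5] [45, 36, 11, 43]
[36, 2, 5] [45, 8, 11, 43]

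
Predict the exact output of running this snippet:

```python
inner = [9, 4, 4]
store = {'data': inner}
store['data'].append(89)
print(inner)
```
[9, 4, 4, 89]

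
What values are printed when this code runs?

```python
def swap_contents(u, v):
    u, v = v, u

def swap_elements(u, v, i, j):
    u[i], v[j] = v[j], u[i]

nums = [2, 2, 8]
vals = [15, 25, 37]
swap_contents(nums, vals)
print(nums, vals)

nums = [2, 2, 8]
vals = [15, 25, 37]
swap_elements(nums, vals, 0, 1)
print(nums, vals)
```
[2, 2, 8] [15, 25, 37]
[25, 2, 8] [15, 2, 37]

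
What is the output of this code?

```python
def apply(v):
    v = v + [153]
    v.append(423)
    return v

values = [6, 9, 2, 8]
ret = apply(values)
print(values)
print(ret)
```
[6, 9, 2, 8]
[6, 9, 2, 8, 153, 423]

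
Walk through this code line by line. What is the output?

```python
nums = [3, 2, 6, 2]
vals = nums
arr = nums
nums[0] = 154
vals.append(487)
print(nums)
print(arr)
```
[154, 2, 6, 2, 487]
[154, 2, 6, 2, 487]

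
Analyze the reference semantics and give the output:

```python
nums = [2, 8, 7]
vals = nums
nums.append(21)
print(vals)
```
[2, 8, 7, 21]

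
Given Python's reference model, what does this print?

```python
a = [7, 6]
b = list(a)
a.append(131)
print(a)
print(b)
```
[7, 6, 131]
[7, 6]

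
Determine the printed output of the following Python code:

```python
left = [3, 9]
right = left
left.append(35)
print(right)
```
[3, 9, 35]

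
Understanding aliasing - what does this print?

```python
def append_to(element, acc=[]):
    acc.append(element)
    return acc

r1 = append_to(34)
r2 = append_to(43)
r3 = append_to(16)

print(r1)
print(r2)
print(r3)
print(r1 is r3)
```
[34, 43, 16]
[34, 43, 16]
[34, 43, 16]
True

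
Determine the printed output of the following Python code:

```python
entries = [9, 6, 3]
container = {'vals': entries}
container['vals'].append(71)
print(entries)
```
[9, 6, 3, 71]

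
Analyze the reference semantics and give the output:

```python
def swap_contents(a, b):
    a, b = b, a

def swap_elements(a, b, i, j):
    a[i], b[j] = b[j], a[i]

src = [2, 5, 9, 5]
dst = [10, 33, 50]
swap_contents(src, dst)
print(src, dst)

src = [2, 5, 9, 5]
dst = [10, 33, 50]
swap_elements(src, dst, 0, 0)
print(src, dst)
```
[2, 5, 9, 5] [10, 33, 50]
[10, 5, 9, 5] [2, 33, 50]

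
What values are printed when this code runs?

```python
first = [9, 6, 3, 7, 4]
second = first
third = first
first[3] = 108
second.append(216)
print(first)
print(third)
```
[9, 6, 3, 108, 4, 216]
[9, 6, 3, 108, 4, 216]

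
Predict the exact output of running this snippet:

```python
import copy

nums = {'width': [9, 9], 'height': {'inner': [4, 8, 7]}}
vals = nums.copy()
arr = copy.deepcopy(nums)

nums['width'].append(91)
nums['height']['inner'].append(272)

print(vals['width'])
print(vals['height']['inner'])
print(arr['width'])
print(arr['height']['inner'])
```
[9, 9, 91]
[4, 8, 7, 272]
[9, 9]
[4, 8, 7]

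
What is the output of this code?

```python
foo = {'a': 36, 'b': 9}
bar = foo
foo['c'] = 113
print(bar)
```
{'a': 36, 'b': 9, 'c': 113}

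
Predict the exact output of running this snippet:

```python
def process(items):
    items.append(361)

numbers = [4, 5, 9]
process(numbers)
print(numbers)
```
[4, 5, 9, 361]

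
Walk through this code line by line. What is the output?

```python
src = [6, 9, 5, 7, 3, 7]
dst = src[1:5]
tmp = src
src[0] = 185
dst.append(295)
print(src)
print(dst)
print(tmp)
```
[185, 9, 5, 7, 3, 7]
[9, 5, 7, 3, 295]
[185, 9, 5, 7, 3, 7]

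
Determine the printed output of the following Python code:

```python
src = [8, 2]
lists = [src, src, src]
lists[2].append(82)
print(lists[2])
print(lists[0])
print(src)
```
[8, 2, 82]
[8, 2, 82]
[8, 2, 82]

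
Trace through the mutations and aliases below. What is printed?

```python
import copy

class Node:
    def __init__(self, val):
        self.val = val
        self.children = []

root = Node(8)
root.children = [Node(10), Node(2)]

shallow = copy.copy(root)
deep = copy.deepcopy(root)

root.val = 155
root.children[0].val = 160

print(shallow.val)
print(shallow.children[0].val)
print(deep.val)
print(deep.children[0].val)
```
8
160
8
10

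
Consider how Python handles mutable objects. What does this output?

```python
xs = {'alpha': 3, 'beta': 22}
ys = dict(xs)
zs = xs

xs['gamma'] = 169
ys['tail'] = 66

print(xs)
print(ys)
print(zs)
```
{'alpha': 3, 'beta': 22, 'gamma': 169}
{'alpha': 3, 'beta': 22, 'tail': 66}
{'alpha': 3, 'beta': 22, 'gamma': 169}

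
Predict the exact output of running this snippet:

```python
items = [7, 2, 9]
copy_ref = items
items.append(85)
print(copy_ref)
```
[7, 2, 9, 85]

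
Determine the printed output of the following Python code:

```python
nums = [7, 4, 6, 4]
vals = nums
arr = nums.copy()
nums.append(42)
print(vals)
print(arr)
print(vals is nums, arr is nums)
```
[7, 4, 6, 4, 42]
[7, 4, 6, 4]
True False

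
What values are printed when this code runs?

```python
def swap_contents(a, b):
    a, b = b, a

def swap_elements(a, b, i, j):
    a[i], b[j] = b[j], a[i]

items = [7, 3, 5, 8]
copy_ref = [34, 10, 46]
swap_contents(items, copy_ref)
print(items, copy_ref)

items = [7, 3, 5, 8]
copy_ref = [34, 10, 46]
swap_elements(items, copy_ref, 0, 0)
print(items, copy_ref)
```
[7, 3, 5, 8] [34, 10, 46]
[34, 3, 5, 8] [7, 10, 46]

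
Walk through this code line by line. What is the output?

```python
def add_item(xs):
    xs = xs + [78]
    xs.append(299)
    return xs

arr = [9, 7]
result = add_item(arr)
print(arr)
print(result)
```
[9, 7]
[9, 7, 78, 299]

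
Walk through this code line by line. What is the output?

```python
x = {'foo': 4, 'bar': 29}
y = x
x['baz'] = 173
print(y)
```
{'foo': 4, 'bar': 29, 'baz': 173}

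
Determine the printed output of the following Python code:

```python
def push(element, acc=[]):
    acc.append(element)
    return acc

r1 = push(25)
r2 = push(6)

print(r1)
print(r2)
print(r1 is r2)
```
[25, 6]
[25, 6]
True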